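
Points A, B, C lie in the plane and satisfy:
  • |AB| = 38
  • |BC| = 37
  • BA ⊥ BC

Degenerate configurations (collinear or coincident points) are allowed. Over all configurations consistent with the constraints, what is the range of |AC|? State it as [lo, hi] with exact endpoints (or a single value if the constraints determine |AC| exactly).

|AC| = √(2813)  (≈ 53.0377)

|AB| ∈ {38}
|BC| ∈ {37}
|AC| ∈ {√(2813)}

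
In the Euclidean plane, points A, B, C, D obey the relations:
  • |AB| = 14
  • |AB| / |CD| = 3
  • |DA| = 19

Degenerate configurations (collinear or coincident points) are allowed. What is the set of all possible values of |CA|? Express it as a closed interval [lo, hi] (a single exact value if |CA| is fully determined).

|AB| ∈ {14}
|AD| ∈ {19}
|CD| ∈ {14/3}
|BD| ∈ [5, 33]
|AC| ∈ [43/3, 71/3]
|BC| ∈ [1/3, 113/3]

|CA| ∈ [43/3, 71/3]  (≈ [14.3333, 23.6667])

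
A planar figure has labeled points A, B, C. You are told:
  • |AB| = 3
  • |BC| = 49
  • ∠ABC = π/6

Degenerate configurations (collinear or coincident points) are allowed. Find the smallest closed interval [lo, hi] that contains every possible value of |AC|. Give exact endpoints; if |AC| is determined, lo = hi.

|AB| ∈ {3}
|BC| ∈ {49}
|AC| ∈ {√(2410 - 147·√(3))}

|AC| = √(2410 - 147·√(3))  (≈ 46.4262)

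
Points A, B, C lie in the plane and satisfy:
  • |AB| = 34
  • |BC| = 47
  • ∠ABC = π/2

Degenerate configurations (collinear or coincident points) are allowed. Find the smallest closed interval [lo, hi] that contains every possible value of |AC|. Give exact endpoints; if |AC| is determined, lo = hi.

|AC| = √(3365)  (≈ 58.0086)

|AB| ∈ {34}
|BC| ∈ {47}
|AC| ∈ {√(3365)}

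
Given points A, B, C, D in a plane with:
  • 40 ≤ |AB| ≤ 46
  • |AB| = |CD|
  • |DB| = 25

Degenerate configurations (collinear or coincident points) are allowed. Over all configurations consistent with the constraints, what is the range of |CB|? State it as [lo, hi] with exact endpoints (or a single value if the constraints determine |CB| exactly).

|AB| ∈ [40, 46]
|BD| ∈ {25}
|CD| ∈ [40, 46]
|AD| ∈ [15, 71]
|BC| ∈ [15, 71]
|AC| ∈ [0, 117]

|CB| ∈ [15, 71]  (≈ [15.0000, 71.0000])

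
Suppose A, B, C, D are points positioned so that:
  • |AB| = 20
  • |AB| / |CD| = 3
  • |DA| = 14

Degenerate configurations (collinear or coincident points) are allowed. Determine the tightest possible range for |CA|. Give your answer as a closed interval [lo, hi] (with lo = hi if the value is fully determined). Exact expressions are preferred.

|CA| ∈ [22/3, 62/3]  (≈ [7.3333, 20.6667])

|AB| ∈ {20}
|AD| ∈ {14}
|CD| ∈ {20/3}
|BD| ∈ [6, 34]
|AC| ∈ [22/3, 62/3]
|BC| ∈ [0, 122/3]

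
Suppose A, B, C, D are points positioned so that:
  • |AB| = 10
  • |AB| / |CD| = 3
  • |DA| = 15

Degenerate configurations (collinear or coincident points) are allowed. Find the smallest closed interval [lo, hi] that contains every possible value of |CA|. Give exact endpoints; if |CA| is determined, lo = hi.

|AB| ∈ {10}
|AD| ∈ {15}
|CD| ∈ {10/3}
|BD| ∈ [5, 25]
|AC| ∈ [35/3, 55/3]
|BC| ∈ [5/3, 85/3]

|CA| ∈ [35/3, 55/3]  (≈ [11.6667, 18.3333])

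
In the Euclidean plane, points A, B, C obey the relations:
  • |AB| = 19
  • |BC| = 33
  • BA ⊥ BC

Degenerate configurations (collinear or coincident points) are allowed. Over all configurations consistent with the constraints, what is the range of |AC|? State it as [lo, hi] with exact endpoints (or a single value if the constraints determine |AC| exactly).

|AB| ∈ {19}
|BC| ∈ {33}
|AC| ∈ {5·√(58)}

|AC| = 5·√(58)  (≈ 38.0789)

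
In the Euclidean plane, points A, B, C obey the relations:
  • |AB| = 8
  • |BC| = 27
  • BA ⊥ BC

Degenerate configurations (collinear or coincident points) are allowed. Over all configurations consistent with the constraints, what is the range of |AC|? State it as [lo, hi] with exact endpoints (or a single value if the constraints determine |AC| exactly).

|AB| ∈ {8}
|BC| ∈ {27}
|AC| ∈ {√(793)}

|AC| = √(793)  (≈ 28.1603)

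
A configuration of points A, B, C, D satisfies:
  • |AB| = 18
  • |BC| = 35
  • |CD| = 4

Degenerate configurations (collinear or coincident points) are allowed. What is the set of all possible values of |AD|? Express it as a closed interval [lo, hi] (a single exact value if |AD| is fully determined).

|AB| ∈ {18}
|BC| ∈ {35}
|CD| ∈ {4}
|AC| ∈ [17, 53]
|BD| ∈ [31, 39]
|AD| ∈ [13, 57]

|AD| ∈ [13, 57]  (≈ [13.0000, 57.0000])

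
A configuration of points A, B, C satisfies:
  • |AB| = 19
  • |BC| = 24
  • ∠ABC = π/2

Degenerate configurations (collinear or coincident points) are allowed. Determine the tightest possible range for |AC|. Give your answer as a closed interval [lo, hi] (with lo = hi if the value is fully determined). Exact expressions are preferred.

|AB| ∈ {19}
|BC| ∈ {24}
|AC| ∈ {√(937)}

|AC| = √(937)  (≈ 30.6105)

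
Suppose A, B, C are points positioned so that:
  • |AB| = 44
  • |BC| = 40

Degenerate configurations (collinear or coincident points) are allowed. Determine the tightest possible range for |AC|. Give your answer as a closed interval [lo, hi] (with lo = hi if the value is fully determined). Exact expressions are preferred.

|AC| ∈ [4, 84]  (≈ [4.0000, 84.0000])

|AB| ∈ {44}
|BC| ∈ {40}
|AC| ∈ [4, 84]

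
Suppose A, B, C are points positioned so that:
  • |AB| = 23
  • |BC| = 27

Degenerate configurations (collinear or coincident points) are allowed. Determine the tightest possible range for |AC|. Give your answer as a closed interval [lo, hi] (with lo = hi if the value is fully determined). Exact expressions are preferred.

|AB| ∈ {23}
|BC| ∈ {27}
|AC| ∈ [4, 50]

|AC| ∈ [4, 50]  (≈ [4.0000, 50.0000])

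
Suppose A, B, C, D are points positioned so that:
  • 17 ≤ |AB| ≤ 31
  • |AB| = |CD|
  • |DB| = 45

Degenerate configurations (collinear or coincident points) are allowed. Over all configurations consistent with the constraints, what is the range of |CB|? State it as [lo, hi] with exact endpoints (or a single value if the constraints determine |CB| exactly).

|AB| ∈ [17, 31]
|BD| ∈ {45}
|CD| ∈ [17, 31]
|AD| ∈ [14, 76]
|BC| ∈ [14, 76]
|AC| ∈ [0, 107]

|CB| ∈ [14, 76]  (≈ [14.0000, 76.0000])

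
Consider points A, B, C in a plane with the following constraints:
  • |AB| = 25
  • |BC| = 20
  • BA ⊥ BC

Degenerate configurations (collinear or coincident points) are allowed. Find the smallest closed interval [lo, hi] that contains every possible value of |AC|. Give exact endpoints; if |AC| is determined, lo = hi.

|AB| ∈ {25}
|BC| ∈ {20}
|AC| ∈ {5·√(41)}

|AC| = 5·√(41)  (≈ 32.0156)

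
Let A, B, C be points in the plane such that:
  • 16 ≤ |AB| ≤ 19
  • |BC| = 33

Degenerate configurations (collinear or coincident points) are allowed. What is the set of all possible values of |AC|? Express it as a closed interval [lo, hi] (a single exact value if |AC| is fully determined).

|AC| ∈ [14, 52]  (≈ [14.0000, 52.0000])

|AB| ∈ [16, 19]
|BC| ∈ {33}
|AC| ∈ [14, 52]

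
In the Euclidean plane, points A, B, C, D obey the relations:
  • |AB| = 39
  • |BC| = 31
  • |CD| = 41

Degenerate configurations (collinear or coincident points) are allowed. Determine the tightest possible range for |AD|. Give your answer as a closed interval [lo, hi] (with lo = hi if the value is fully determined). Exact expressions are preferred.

|AD| ∈ [0, 111]  (≈ [0.0000, 111.0000])

|AB| ∈ {39}
|BC| ∈ {31}
|CD| ∈ {41}
|AC| ∈ [8, 70]
|BD| ∈ [10, 72]
|AD| ∈ [0, 111]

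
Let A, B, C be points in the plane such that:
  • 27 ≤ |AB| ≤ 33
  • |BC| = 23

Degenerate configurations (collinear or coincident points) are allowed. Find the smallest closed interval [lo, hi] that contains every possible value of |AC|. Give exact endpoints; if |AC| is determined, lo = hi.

|AB| ∈ [27, 33]
|BC| ∈ {23}
|AC| ∈ [4, 56]

|AC| ∈ [4, 56]  (≈ [4.0000, 56.0000])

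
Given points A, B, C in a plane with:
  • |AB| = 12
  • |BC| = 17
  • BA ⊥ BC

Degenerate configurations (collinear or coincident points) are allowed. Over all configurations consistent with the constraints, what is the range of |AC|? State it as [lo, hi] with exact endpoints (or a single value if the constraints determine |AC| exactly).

|AC| = √(433)  (≈ 20.8087)

|AB| ∈ {12}
|BC| ∈ {17}
|AC| ∈ {√(433)}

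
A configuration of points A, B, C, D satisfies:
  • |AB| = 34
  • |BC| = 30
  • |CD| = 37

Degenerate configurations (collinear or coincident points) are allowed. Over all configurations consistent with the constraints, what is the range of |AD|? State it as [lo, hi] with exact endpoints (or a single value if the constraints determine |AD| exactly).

|AB| ∈ {34}
|BC| ∈ {30}
|CD| ∈ {37}
|AC| ∈ [4, 64]
|BD| ∈ [7, 67]
|AD| ∈ [0, 101]

|AD| ∈ [0, 101]  (≈ [0.0000, 101.0000])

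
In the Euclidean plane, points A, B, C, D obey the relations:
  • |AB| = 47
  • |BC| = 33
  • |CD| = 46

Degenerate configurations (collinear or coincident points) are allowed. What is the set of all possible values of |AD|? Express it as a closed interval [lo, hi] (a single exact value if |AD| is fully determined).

|AD| ∈ [0, 126]  (≈ [0.0000, 126.0000])

|AB| ∈ {47}
|BC| ∈ {33}
|CD| ∈ {46}
|AC| ∈ [14, 80]
|BD| ∈ [13, 79]
|AD| ∈ [0, 126]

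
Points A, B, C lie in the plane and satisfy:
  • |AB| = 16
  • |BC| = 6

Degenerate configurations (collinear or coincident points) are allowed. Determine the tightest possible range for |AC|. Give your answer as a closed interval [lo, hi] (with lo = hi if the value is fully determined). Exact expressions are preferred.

|AC| ∈ [10, 22]  (≈ [10.0000, 22.0000])

|AB| ∈ {16}
|BC| ∈ {6}
|AC| ∈ [10, 22]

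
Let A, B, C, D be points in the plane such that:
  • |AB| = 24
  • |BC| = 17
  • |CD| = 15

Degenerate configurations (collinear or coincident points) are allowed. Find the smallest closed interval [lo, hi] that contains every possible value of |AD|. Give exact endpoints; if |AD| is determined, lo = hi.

|AD| ∈ [0, 56]  (≈ [0.0000, 56.0000])

|AB| ∈ {24}
|BC| ∈ {17}
|CD| ∈ {15}
|AC| ∈ [7, 41]
|BD| ∈ [2, 32]
|AD| ∈ [0, 56]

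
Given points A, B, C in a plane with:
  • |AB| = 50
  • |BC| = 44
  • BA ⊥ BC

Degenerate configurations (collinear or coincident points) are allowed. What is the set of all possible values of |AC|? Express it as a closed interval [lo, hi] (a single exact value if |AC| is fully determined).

|AB| ∈ {50}
|BC| ∈ {44}
|AC| ∈ {2·√(1109)}

|AC| = 2·√(1109)  (≈ 66.6033)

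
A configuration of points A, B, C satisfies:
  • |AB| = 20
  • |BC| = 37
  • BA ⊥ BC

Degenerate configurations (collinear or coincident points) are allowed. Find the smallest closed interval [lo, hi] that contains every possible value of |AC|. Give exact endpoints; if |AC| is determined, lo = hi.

|AC| = √(1769)  (≈ 42.0595)

|AB| ∈ {20}
|BC| ∈ {37}
|AC| ∈ {√(1769)}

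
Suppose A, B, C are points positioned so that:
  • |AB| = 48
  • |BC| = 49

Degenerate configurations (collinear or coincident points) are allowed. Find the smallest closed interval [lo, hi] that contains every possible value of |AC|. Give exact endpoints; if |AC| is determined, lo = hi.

|AC| ∈ [1, 97]  (≈ [1.0000, 97.0000])

|AB| ∈ {48}
|BC| ∈ {49}
|AC| ∈ [1, 97]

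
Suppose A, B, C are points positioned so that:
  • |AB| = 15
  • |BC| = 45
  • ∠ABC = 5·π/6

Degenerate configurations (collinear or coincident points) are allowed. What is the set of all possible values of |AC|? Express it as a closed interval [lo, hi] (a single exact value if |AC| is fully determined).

|AB| ∈ {15}
|BC| ∈ {45}
|AC| ∈ {15·√(3·√(3) + 10)}

|AC| = 15·√(3·√(3) + 10)  (≈ 58.4734)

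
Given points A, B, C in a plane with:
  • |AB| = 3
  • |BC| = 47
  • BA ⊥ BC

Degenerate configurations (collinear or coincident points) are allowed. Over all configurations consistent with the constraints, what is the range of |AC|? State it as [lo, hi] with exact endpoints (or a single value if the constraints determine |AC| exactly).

|AC| = √(2218)  (≈ 47.0956)

|AB| ∈ {3}
|BC| ∈ {47}
|AC| ∈ {√(2218)}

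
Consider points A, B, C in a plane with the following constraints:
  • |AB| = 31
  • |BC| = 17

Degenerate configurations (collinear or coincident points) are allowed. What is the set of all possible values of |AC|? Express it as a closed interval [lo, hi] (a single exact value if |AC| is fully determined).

|AC| ∈ [14, 48]  (≈ [14.0000, 48.0000])

|AB| ∈ {31}
|BC| ∈ {17}
|AC| ∈ [14, 48]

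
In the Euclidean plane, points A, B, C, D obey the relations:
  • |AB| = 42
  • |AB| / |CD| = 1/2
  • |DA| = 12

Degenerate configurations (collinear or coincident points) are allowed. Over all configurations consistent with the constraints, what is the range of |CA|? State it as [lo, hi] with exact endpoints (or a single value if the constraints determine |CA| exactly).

|CA| ∈ [72, 96]  (≈ [72.0000, 96.0000])

|AB| ∈ {42}
|AD| ∈ {12}
|CD| ∈ {84}
|BD| ∈ [30, 54]
|AC| ∈ [72, 96]
|BC| ∈ [30, 138]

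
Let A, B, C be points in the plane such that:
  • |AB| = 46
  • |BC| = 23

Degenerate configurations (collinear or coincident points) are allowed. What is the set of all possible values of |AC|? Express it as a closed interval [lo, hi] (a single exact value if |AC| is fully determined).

|AB| ∈ {46}
|BC| ∈ {23}
|AC| ∈ [23, 69]

|AC| ∈ [23, 69]  (≈ [23.0000, 69.0000])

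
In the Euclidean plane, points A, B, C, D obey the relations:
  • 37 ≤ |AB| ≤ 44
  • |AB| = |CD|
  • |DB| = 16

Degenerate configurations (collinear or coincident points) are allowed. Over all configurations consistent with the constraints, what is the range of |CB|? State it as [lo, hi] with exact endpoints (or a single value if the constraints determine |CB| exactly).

|AB| ∈ [37, 44]
|BD| ∈ {16}
|CD| ∈ [37, 44]
|AD| ∈ [21, 60]
|BC| ∈ [21, 60]
|AC| ∈ [0, 104]

|CB| ∈ [21, 60]  (≈ [21.0000, 60.0000])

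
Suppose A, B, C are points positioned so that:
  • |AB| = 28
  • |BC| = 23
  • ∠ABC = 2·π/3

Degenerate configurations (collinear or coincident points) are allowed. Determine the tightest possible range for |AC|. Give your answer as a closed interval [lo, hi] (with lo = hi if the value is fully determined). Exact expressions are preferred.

|AB| ∈ {28}
|BC| ∈ {23}
|AC| ∈ {√(1957)}

|AC| = √(1957)  (≈ 44.2380)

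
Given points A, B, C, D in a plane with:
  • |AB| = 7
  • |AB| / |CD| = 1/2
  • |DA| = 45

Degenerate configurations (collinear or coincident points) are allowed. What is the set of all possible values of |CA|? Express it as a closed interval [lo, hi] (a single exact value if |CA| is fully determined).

|AB| ∈ {7}
|AD| ∈ {45}
|CD| ∈ {14}
|BD| ∈ [38, 52]
|AC| ∈ [31, 59]
|BC| ∈ [24, 66]

|CA| ∈ [31, 59]  (≈ [31.0000, 59.0000])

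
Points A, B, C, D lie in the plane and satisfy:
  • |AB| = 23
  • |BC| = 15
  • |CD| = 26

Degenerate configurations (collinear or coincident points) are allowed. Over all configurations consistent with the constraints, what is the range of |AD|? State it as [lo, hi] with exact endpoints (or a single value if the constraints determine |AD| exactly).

|AD| ∈ [0, 64]  (≈ [0.0000, 64.0000])

|AB| ∈ {23}
|BC| ∈ {15}
|CD| ∈ {26}
|AC| ∈ [8, 38]
|BD| ∈ [11, 41]
|AD| ∈ [0, 64]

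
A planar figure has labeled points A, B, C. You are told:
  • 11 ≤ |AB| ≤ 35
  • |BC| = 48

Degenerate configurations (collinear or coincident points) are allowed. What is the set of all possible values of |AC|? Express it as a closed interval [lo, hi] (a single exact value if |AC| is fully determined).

|AC| ∈ [13, 83]  (≈ [13.0000, 83.0000])

|AB| ∈ [11, 35]
|BC| ∈ {48}
|AC| ∈ [13, 83]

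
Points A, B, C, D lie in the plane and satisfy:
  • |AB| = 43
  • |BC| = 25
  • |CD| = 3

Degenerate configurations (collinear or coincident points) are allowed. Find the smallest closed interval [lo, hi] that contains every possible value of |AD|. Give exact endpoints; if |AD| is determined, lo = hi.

|AB| ∈ {43}
|BC| ∈ {25}
|CD| ∈ {3}
|AC| ∈ [18, 68]
|BD| ∈ [22, 28]
|AD| ∈ [15, 71]

|AD| ∈ [15, 71]  (≈ [15.0000, 71.0000])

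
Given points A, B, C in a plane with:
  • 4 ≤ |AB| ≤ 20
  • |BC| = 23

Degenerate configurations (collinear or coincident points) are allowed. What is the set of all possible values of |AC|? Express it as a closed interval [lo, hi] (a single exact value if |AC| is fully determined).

|AB| ∈ [4, 20]
|BC| ∈ {23}
|AC| ∈ [3, 43]

|AC| ∈ [3, 43]  (≈ [3.0000, 43.0000])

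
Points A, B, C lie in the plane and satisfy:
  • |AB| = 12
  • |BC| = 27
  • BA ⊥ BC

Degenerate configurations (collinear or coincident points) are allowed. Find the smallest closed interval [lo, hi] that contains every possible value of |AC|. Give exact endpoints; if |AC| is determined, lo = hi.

|AB| ∈ {12}
|BC| ∈ {27}
|AC| ∈ {3·√(97)}

|AC| = 3·√(97)  (≈ 29.5466)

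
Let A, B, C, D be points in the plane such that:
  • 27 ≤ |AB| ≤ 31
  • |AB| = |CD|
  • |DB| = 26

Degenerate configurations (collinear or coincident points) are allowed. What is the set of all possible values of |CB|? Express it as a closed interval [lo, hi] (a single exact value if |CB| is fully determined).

|AB| ∈ [27, 31]
|BD| ∈ {26}
|CD| ∈ [27, 31]
|AD| ∈ [1, 57]
|BC| ∈ [1, 57]
|AC| ∈ [0, 88]

|CB| ∈ [1, 57]  (≈ [1.0000, 57.0000])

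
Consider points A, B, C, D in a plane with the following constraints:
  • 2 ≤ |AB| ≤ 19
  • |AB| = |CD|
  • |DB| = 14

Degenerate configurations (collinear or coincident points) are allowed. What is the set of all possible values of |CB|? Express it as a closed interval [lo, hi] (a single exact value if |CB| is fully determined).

|AB| ∈ [2, 19]
|BD| ∈ {14}
|CD| ∈ [2, 19]
|AD| ∈ [0, 33]
|BC| ∈ [0, 33]
|AC| ∈ [0, 52]

|CB| ∈ [0, 33]  (≈ [0.0000, 33.0000])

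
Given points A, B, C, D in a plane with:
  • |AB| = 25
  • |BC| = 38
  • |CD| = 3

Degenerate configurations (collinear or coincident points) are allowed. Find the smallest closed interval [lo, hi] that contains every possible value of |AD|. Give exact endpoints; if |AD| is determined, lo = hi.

|AB| ∈ {25}
|BC| ∈ {38}
|CD| ∈ {3}
|AC| ∈ [13, 63]
|BD| ∈ [35, 41]
|AD| ∈ [10, 66]

|AD| ∈ [10, 66]  (≈ [10.0000, 66.0000])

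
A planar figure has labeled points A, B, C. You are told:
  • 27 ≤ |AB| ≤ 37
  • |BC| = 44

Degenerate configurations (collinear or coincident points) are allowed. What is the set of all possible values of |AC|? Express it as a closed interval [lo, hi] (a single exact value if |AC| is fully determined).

|AC| ∈ [7, 81]  (≈ [7.0000, 81.0000])

|AB| ∈ [27, 37]
|BC| ∈ {44}
|AC| ∈ [7, 81]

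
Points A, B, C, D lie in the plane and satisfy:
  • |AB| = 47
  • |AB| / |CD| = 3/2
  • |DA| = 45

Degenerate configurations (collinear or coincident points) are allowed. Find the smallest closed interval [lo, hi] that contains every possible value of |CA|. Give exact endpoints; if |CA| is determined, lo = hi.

|CA| ∈ [41/3, 229/3]  (≈ [13.6667, 76.3333])

|AB| ∈ {47}
|AD| ∈ {45}
|CD| ∈ {94/3}
|BD| ∈ [2, 92]
|AC| ∈ [41/3, 229/3]
|BC| ∈ [0, 370/3]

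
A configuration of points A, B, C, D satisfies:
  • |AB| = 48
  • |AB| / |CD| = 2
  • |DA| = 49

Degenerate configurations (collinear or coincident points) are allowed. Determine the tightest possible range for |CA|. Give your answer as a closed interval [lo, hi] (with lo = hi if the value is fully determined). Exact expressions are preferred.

|CA| ∈ [25, 73]  (≈ [25.0000, 73.0000])

|AB| ∈ {48}
|AD| ∈ {49}
|CD| ∈ {24}
|BD| ∈ [1, 97]
|AC| ∈ [25, 73]
|BC| ∈ [0, 121]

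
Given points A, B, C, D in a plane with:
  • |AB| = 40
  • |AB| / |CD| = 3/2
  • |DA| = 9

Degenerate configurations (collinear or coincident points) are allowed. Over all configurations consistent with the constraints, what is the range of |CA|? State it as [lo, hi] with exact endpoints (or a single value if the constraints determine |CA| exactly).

|CA| ∈ [53/3, 107/3]  (≈ [17.6667, 35.6667])

|AB| ∈ {40}
|AD| ∈ {9}
|CD| ∈ {80/3}
|BD| ∈ [31, 49]
|AC| ∈ [53/3, 107/3]
|BC| ∈ [13/3, 227/3]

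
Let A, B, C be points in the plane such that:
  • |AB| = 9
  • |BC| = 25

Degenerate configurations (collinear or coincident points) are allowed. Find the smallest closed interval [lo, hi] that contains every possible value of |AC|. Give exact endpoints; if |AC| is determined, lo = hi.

|AB| ∈ {9}
|BC| ∈ {25}
|AC| ∈ [16, 34]

|AC| ∈ [16, 34]  (≈ [16.0000, 34.0000])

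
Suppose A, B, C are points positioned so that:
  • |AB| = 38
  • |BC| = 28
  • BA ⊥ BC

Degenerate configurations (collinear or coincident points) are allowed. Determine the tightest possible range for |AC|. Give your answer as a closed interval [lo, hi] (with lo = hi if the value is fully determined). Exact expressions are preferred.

|AB| ∈ {38}
|BC| ∈ {28}
|AC| ∈ {2·√(557)}

|AC| = 2·√(557)  (≈ 47.2017)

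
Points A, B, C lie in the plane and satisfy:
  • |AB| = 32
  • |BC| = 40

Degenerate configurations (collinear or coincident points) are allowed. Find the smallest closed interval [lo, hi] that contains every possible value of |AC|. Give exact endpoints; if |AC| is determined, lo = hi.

|AB| ∈ {32}
|BC| ∈ {40}
|AC| ∈ [8, 72]

|AC| ∈ [8, 72]  (≈ [8.0000, 72.0000])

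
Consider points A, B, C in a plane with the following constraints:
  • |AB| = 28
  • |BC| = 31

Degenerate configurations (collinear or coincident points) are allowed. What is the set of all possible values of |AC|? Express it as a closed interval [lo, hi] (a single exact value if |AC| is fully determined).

|AB| ∈ {28}
|BC| ∈ {31}
|AC| ∈ [3, 59]

|AC| ∈ [3, 59]  (≈ [3.0000, 59.0000])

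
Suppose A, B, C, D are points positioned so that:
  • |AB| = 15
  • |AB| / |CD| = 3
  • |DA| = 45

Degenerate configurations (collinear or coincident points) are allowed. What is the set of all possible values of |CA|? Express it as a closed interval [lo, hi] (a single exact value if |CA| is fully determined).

|AB| ∈ {15}
|AD| ∈ {45}
|CD| ∈ {5}
|BD| ∈ [30, 60]
|AC| ∈ [40, 50]
|BC| ∈ [25, 65]

|CA| ∈ [40, 50]  (≈ [40.0000, 50.0000])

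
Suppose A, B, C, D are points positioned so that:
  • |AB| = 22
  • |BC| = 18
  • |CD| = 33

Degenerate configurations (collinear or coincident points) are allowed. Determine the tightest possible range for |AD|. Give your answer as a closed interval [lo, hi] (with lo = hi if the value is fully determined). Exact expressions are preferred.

|AD| ∈ [0, 73]  (≈ [0.0000, 73.0000])

|AB| ∈ {22}
|BC| ∈ {18}
|CD| ∈ {33}
|AC| ∈ [4, 40]
|BD| ∈ [15, 51]
|AD| ∈ [0, 73]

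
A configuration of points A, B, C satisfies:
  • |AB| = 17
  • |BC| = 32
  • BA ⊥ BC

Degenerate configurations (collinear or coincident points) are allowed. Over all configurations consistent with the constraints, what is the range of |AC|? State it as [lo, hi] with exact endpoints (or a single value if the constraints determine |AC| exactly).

|AC| = √(1313)  (≈ 36.2353)

|AB| ∈ {17}
|BC| ∈ {32}
|AC| ∈ {√(1313)}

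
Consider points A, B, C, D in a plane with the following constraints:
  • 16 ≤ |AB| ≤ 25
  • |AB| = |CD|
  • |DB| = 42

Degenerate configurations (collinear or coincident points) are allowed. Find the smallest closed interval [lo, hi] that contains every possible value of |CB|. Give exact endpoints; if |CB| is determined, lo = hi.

|CB| ∈ [17, 67]  (≈ [17.0000, 67.0000])

|AB| ∈ [16, 25]
|BD| ∈ {42}
|CD| ∈ [16, 25]
|AD| ∈ [17, 67]
|BC| ∈ [17, 67]
|AC| ∈ [0, 92]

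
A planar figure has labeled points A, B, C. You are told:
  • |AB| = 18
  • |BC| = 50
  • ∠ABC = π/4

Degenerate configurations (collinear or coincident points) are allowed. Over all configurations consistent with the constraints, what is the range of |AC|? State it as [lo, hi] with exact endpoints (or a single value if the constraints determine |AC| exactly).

|AC| = 2·√(706 - 225·√(2))  (≈ 39.3854)

|AB| ∈ {18}
|BC| ∈ {50}
|AC| ∈ {2·√(706 - 225·√(2))}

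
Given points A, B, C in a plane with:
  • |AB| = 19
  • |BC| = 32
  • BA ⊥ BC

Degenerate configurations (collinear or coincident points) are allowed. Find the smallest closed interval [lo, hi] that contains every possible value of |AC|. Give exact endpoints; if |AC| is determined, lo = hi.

|AC| = √(1385)  (≈ 37.2156)

|AB| ∈ {19}
|BC| ∈ {32}
|AC| ∈ {√(1385)}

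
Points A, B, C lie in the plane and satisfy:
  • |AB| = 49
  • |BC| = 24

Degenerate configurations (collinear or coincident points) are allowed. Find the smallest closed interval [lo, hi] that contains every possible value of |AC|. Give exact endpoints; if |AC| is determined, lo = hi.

|AC| ∈ [25, 73]  (≈ [25.0000, 73.0000])

|AB| ∈ {49}
|BC| ∈ {24}
|AC| ∈ [25, 73]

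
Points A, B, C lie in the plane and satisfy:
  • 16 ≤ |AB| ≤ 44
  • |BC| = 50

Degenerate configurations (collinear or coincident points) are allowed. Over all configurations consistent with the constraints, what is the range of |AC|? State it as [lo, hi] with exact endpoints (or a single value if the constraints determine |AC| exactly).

|AB| ∈ [16, 44]
|BC| ∈ {50}
|AC| ∈ [6, 94]

|AC| ∈ [6, 94]  (≈ [6.0000, 94.0000])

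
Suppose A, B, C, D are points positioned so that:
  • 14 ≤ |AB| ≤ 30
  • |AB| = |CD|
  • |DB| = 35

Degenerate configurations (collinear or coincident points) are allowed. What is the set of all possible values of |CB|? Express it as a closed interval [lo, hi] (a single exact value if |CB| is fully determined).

|CB| ∈ [5, 65]  (≈ [5.0000, 65.0000])

|AB| ∈ [14, 30]
|BD| ∈ {35}
|CD| ∈ [14, 30]
|AD| ∈ [5, 65]
|BC| ∈ [5, 65]
|AC| ∈ [0, 95]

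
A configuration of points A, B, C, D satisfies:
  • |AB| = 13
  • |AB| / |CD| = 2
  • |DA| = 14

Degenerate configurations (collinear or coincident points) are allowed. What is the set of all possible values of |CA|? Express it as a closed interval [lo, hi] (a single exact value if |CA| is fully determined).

|CA| ∈ [15/2, 41/2]  (≈ [7.5000, 20.5000])

|AB| ∈ {13}
|AD| ∈ {14}
|CD| ∈ {13/2}
|BD| ∈ [1, 27]
|AC| ∈ [15/2, 41/2]
|BC| ∈ [0, 67/2]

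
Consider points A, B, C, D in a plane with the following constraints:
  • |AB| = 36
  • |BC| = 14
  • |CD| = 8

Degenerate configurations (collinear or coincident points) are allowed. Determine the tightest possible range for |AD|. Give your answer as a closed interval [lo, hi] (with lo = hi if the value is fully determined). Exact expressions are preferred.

|AD| ∈ [14, 58]  (≈ [14.0000, 58.0000])

|AB| ∈ {36}
|BC| ∈ {14}
|CD| ∈ {8}
|AC| ∈ [22, 50]
|BD| ∈ [6, 22]
|AD| ∈ [14, 58]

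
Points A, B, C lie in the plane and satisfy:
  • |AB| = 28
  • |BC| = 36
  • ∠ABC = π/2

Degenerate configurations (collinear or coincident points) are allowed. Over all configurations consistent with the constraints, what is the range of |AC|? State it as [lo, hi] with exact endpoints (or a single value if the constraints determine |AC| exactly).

|AB| ∈ {28}
|BC| ∈ {36}
|AC| ∈ {4·√(130)}

|AC| = 4·√(130)  (≈ 45.6070)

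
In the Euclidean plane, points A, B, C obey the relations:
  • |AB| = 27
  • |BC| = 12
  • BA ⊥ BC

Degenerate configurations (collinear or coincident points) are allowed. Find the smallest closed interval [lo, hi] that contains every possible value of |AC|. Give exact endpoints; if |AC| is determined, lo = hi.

|AB| ∈ {27}
|BC| ∈ {12}
|AC| ∈ {3·√(97)}

|AC| = 3·√(97)  (≈ 29.5466)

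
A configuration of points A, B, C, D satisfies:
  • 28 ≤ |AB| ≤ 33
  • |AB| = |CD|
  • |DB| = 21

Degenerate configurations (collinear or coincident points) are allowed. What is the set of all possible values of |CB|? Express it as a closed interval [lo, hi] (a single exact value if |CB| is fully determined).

|CB| ∈ [7, 54]  (≈ [7.0000, 54.0000])

|AB| ∈ [28, 33]
|BD| ∈ {21}
|CD| ∈ [28, 33]
|AD| ∈ [7, 54]
|BC| ∈ [7, 54]
|AC| ∈ [0, 87]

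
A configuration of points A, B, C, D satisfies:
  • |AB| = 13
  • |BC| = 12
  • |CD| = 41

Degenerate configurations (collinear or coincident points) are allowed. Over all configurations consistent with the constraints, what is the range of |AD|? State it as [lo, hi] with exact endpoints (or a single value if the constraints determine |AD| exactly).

|AD| ∈ [16, 66]  (≈ [16.0000, 66.0000])

|AB| ∈ {13}
|BC| ∈ {12}
|CD| ∈ {41}
|AC| ∈ [1, 25]
|BD| ∈ [29, 53]
|AD| ∈ [16, 66]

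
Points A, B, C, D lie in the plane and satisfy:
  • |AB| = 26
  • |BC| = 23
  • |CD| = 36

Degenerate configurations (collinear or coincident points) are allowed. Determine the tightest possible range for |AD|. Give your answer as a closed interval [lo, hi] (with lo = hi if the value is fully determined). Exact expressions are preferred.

|AD| ∈ [0, 85]  (≈ [0.0000, 85.0000])

|AB| ∈ {26}
|BC| ∈ {23}
|CD| ∈ {36}
|AC| ∈ [3, 49]
|BD| ∈ [13, 59]
|AD| ∈ [0, 85]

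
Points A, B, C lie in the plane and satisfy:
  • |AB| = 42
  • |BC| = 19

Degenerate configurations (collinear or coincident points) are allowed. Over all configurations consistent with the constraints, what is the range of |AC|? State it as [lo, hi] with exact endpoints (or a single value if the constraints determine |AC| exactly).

|AB| ∈ {42}
|BC| ∈ {19}
|AC| ∈ [23, 61]

|AC| ∈ [23, 61]  (≈ [23.0000, 61.0000])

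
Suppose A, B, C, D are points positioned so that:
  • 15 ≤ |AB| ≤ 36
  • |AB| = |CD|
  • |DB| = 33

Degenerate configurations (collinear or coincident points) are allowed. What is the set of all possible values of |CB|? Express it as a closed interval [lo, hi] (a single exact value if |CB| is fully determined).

|CB| ∈ [0, 69]  (≈ [0.0000, 69.0000])

|AB| ∈ [15, 36]
|BD| ∈ {33}
|CD| ∈ [15, 36]
|AD| ∈ [0, 69]
|BC| ∈ [0, 69]
|AC| ∈ [0, 105]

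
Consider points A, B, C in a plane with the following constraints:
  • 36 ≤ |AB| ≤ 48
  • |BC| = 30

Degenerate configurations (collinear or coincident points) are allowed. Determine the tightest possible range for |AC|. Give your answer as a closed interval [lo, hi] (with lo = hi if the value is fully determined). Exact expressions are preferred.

|AB| ∈ [36, 48]
|BC| ∈ {30}
|AC| ∈ [6, 78]

|AC| ∈ [6, 78]  (≈ [6.0000, 78.0000])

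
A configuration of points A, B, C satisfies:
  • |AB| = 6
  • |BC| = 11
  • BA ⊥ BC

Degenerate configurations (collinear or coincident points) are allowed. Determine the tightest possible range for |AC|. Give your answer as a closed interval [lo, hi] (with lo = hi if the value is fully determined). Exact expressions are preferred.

|AB| ∈ {6}
|BC| ∈ {11}
|AC| ∈ {√(157)}

|AC| = √(157)  (≈ 12.5300)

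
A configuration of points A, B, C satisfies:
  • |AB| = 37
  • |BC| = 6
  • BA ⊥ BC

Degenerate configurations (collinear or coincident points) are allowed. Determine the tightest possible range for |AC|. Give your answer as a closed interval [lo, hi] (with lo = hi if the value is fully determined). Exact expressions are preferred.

|AB| ∈ {37}
|BC| ∈ {6}
|AC| ∈ {√(1405)}

|AC| = √(1405)  (≈ 37.4833)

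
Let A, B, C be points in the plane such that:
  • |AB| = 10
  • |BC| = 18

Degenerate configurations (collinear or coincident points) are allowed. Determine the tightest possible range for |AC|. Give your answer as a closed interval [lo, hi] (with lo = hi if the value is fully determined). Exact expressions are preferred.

|AC| ∈ [8, 28]  (≈ [8.0000, 28.0000])

|AB| ∈ {10}
|BC| ∈ {18}
|AC| ∈ [8, 28]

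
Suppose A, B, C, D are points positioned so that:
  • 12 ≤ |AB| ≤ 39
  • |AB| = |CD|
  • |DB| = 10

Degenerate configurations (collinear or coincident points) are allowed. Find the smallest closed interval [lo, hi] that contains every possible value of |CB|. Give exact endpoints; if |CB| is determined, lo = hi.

|CB| ∈ [2, 49]  (≈ [2.0000, 49.0000])

|AB| ∈ [12, 39]
|BD| ∈ {10}
|CD| ∈ [12, 39]
|AD| ∈ [2, 49]
|BC| ∈ [2, 49]
|AC| ∈ [0, 88]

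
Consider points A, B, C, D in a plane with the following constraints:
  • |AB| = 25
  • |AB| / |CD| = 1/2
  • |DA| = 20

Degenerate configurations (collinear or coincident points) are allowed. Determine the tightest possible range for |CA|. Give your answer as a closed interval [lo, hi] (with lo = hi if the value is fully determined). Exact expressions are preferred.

|CA| ∈ [30, 70]  (≈ [30.0000, 70.0000])

|AB| ∈ {25}
|AD| ∈ {20}
|CD| ∈ {50}
|BD| ∈ [5, 45]
|AC| ∈ [30, 70]
|BC| ∈ [5, 95]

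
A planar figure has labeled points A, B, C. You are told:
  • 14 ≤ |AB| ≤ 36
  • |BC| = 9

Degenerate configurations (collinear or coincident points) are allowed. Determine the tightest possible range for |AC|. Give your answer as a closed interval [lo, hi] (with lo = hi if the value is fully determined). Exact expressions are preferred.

|AC| ∈ [5, 45]  (≈ [5.0000, 45.0000])

|AB| ∈ [14, 36]
|BC| ∈ {9}
|AC| ∈ [5, 45]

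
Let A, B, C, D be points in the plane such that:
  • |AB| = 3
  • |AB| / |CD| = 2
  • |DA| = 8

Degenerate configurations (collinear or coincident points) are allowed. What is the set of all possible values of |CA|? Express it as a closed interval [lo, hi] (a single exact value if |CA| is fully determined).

|AB| ∈ {3}
|AD| ∈ {8}
|CD| ∈ {3/2}
|BD| ∈ [5, 11]
|AC| ∈ [13/2, 19/2]
|BC| ∈ [7/2, 25/2]

|CA| ∈ [13/2, 19/2]  (≈ [6.5000, 9.5000])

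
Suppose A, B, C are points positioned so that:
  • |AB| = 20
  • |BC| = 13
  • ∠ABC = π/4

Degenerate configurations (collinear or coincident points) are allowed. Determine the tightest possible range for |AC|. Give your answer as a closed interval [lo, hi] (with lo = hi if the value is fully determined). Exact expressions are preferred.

|AB| ∈ {20}
|BC| ∈ {13}
|AC| ∈ {√(569 - 260·√(2))}

|AC| = √(569 - 260·√(2))  (≈ 14.1882)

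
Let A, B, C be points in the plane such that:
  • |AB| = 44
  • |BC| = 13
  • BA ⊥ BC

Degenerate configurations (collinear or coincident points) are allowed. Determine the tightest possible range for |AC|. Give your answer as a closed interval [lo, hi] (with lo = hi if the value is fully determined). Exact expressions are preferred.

|AB| ∈ {44}
|BC| ∈ {13}
|AC| ∈ {√(2105)}

|AC| = √(2105)  (≈ 45.8803)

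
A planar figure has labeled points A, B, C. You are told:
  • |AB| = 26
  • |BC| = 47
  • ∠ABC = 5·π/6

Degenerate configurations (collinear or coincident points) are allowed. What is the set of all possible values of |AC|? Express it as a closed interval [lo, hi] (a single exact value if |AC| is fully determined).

|AC| = √(1222·√(3) + 2885)  (≈ 70.7218)

|AB| ∈ {26}
|BC| ∈ {47}
|AC| ∈ {√(1222·√(3) + 2885)}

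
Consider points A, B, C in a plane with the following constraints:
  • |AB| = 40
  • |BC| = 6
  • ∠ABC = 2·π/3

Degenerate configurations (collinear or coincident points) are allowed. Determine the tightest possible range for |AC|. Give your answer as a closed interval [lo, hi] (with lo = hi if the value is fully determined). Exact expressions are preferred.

|AB| ∈ {40}
|BC| ∈ {6}
|AC| ∈ {2·√(469)}

|AC| = 2·√(469)  (≈ 43.3128)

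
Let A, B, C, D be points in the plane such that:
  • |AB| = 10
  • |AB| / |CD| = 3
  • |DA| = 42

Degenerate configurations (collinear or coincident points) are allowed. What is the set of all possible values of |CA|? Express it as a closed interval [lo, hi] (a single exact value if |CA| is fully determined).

|AB| ∈ {10}
|AD| ∈ {42}
|CD| ∈ {10/3}
|BD| ∈ [32, 52]
|AC| ∈ [116/3, 136/3]
|BC| ∈ [86/3, 166/3]

|CA| ∈ [116/3, 136/3]  (≈ [38.6667, 45.3333])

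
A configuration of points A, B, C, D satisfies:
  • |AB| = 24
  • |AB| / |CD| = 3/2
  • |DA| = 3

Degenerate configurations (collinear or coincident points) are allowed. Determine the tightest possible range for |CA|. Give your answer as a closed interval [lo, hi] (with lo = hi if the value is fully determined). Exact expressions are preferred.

|CA| ∈ [13, 19]  (≈ [13.0000, 19.0000])

|AB| ∈ {24}
|AD| ∈ {3}
|CD| ∈ {16}
|BD| ∈ [21, 27]
|AC| ∈ [13, 19]
|BC| ∈ [5, 43]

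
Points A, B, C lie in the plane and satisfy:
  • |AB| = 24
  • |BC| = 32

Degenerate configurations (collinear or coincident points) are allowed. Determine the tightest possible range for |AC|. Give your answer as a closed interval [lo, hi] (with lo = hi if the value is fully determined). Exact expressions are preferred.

|AC| ∈ [8, 56]  (≈ [8.0000, 56.0000])

|AB| ∈ {24}
|BC| ∈ {32}
|AC| ∈ [8, 56]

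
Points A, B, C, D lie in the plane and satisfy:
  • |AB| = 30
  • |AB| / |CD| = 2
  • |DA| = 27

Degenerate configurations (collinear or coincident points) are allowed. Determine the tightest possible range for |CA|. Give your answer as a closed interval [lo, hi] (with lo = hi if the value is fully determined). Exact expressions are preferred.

|AB| ∈ {30}
|AD| ∈ {27}
|CD| ∈ {15}
|BD| ∈ [3, 57]
|AC| ∈ [12, 42]
|BC| ∈ [0, 72]

|CA| ∈ [12, 42]  (≈ [12.0000, 42.0000])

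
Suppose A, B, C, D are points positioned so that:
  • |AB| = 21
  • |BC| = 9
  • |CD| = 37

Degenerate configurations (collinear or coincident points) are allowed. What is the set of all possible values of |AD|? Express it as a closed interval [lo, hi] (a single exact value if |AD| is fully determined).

|AD| ∈ [7, 67]  (≈ [7.0000, 67.0000])

|AB| ∈ {21}
|BC| ∈ {9}
|CD| ∈ {37}
|AC| ∈ [12, 30]
|BD| ∈ [28, 46]
|AD| ∈ [7, 67]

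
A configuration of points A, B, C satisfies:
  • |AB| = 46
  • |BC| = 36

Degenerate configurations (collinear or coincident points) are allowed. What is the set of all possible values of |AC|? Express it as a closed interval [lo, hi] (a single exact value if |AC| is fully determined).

|AC| ∈ [10, 82]  (≈ [10.0000, 82.0000])

|AB| ∈ {46}
|BC| ∈ {36}
|AC| ∈ [10, 82]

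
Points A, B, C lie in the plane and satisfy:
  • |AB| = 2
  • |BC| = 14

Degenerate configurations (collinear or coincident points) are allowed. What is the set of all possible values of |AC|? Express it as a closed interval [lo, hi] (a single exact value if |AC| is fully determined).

|AC| ∈ [12, 16]  (≈ [12.0000, 16.0000])

|AB| ∈ {2}
|BC| ∈ {14}
|AC| ∈ [12, 16]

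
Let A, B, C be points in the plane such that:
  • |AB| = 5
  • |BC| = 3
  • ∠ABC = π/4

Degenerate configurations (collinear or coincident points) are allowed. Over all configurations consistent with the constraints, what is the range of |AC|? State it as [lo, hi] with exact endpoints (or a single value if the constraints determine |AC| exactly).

|AB| ∈ {5}
|BC| ∈ {3}
|AC| ∈ {√(34 - 15·√(2))}

|AC| = √(34 - 15·√(2))  (≈ 3.5759)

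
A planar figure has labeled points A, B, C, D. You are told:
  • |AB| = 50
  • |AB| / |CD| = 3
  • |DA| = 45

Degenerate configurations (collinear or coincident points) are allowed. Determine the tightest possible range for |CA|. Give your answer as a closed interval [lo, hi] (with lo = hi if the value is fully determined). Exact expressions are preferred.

|AB| ∈ {50}
|AD| ∈ {45}
|CD| ∈ {50/3}
|BD| ∈ [5, 95]
|AC| ∈ [85/3, 185/3]
|BC| ∈ [0, 335/3]

|CA| ∈ [85/3, 185/3]  (≈ [28.3333, 61.6667])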